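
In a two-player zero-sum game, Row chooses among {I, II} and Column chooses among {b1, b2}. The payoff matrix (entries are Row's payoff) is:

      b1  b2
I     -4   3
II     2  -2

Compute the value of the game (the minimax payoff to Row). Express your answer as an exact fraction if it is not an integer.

Row minima: I → -4, II → -2; maximin = -2.
Column maxima: b1 → 2, b2 → 3; minimax = 2.
-2 ≠ 2, so there is no saddle point; optimal play is mixed.
Let Row play I with probability p. Expected payoff against b1: (-4)p + 2(1−p) = −6p + 2; against b2: 3p + (-2)(1−p) = 5p − 2.
Setting these equal: −6p + 2 = 5p − 2 ⇒ −11p = -4 ⇒ p = 4/11, and the value is (-6)·(4/11) + 2 = -2/11.
For Column: with q = P(b1), equating I's and II's payoffs gives −7q + 3 = 4q − 2 ⇒ q = 5/11.

-2/11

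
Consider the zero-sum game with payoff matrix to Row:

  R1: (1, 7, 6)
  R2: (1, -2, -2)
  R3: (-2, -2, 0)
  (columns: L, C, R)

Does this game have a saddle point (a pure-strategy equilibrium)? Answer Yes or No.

Row minima: R1 → 1, R2 → -2, R3 → -2; maximin = 1.
Column maxima: L → 1, C → 7, R → 6; minimax = 1.
maximin = minimax = 1, so a saddle point exists.

Yes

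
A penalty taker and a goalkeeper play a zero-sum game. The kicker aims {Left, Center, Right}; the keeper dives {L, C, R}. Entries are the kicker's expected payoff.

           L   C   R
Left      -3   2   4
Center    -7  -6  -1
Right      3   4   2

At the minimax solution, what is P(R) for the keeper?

Row minima: Left → -3, Center → -7, Right → 2; maximin = 2.
Column maxima: L → 3, C → 4, R → 4; minimax = 3.
2 ≠ 3, so there is no saddle point; optimal play is mixed.
Center is strictly dominated by Left, so the kicker never plays it.
C is strictly dominated by L (it gives the kicker strictly more in every row), so the keeper never plays it.
On the remaining 2×2 (Left, Right vs L, R):
Let the kicker play Left with probability p. Expected payoff against L: (-3)p + 3(1−p) = −6p + 3; against R: 4p + 2(1−p) = 2p + 2.
Setting these equal: −6p + 3 = 2p + 2 ⇒ −8p = -1 ⇒ p = 1/8, and the value is (-6)·(1/8) + 3 = 9/4.
For the keeper: with q = P(L), equating Left's and Right's payoffs gives −7q + 4 = q + 2 ⇒ q = 1/4.

3/4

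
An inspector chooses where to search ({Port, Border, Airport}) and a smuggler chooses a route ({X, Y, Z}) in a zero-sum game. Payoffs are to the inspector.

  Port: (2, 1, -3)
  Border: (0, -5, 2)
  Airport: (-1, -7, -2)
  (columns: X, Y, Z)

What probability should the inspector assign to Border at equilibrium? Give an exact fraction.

Row minima: Port → -3, Border → -5, Airport → -7; maximin = -3.
Column maxima: X → 2, Y → 1, Z → 2; minimax = 1.
-3 ≠ 1, so there is no saddle point; optimal play is mixed.
Airport is strictly dominated by Border, so the inspector never plays it.
X is strictly dominated by Y (it gives the inspector strictly more in every row), so the smuggler never plays it.
On the remaining 2×2 (Port, Border vs Y, Z):
Let the inspector play Port with probability p. Expected payoff against Y: 1p + (-5)(1−p) = 6p − 5; against Z: (-3)p + 2(1−p) = −5p + 2.
Setting these equal: 6p − 5 = −5p + 2 ⇒ 11p = 7 ⇒ p = 7/11, and the value is (6)·(7/11) − 5 = -13/11.
For the smuggler: with q = P(Y), equating Port's and Border's payoffs gives 4q − 3 = −7q + 2 ⇒ q = 5/11.

4/11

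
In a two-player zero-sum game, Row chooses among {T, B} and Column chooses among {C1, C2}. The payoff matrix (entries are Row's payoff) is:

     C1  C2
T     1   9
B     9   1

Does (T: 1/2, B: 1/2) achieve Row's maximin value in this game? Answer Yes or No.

Against C1 this mix gives (1/2)·1 + (1/2)·9 = 5.
Against C2 this mix gives (1/2)·9 + (1/2)·1 = 5.
All of Column's active replies (C1, C2) yield 5, and no column does worse for Row. The mix makes Column indifferent and guarantees 5, so it is optimal.

Yes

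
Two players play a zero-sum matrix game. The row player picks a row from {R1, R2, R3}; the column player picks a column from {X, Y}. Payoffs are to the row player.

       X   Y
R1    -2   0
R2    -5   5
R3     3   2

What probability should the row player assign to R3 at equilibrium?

Row minima: R1 → -2, R2 → -5, R3 → 2; maximin = 2.
Column maxima: X → 3, Y → 5; minimax = 3.
2 ≠ 3, so there is no saddle point; optimal play is mixed.
R1 is strictly dominated by R3, so the row player never plays it.
On the remaining 2×2 (R2, R3 vs X, Y):
Let the row player play R2 with probability p. Expected payoff against X: (-5)p + 3(1−p) = −8p + 3; against Y: 5p + 2(1−p) = 3p + 2.
Setting these equal: −8p + 3 = 3p + 2 ⇒ −11p = -1 ⇒ p = 1/11, and the value is (-8)·(1/11) + 3 = 25/11.
For the column player: with q = P(X), equating R2's and R3's payoffs gives −10q + 5 = q + 2 ⇒ q = 3/11.

10/11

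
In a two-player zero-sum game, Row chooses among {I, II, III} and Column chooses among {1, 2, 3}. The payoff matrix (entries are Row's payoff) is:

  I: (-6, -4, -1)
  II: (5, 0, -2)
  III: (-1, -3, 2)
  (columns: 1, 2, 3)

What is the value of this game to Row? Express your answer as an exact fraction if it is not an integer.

Row minima: I → -6, II → -2, III → -3; maximin = -2.
Column maxima: 1 → 5, 2 → 0, 3 → 2; minimax = 0.
-2 ≠ 0, so there is no saddle point; optimal play is mixed.
I is strictly dominated by III, so Row never plays it.
With I eliminated, 1 is strictly dominated by 2 (it gives Row strictly more in every remaining row), so Column never plays it.
On the remaining 2×2 (II, III vs 2, 3):
Let Row play II with probability p. Expected payoff against 2: 0p + (-3)(1−p) = 3p − 3; against 3: (-2)p + 2(1−p) = −4p + 2.
Setting these equal: 3p − 3 = −4p + 2 ⇒ 7p = 5 ⇒ p = 5/7, and the value is (3)·(5/7) − 3 = -6/7.
For Column: with q = P(2), equating II's and III's payoffs gives 2q − 2 = −5q + 2 ⇒ q = 4/7.

-6/7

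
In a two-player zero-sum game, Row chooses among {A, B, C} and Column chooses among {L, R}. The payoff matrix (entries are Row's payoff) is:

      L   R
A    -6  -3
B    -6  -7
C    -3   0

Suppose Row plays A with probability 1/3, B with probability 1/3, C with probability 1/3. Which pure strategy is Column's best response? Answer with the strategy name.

If Column plays L, Row's expected payoff is (1/3)·(-6) + (1/3)·(-6) + (1/3)·(-3) = -5.
If Column plays R, Row's expected payoff is (1/3)·(-3) + (1/3)·(-7) + (1/3)·0 = -10/3.
Column minimizes Row's payoff; the smallest is -5, so the best response is L.

L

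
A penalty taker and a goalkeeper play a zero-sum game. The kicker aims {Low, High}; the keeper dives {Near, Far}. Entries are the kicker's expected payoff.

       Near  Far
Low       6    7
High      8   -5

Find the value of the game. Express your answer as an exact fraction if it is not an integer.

Row minima: Low → 6, High → -5; maximin = 6.
Column maxima: Near → 8, Far → 7; minimax = 7.
6 ≠ 7, so there is no saddle point; optimal play is mixed.
Let the kicker play Low with probability p. Expected payoff against Near: 6p + 8(1−p) = −2p + 8; against Far: 7p + (-5)(1−p) = 12p − 5.
Setting these equal: −2p + 8 = 12p − 5 ⇒ −14p = -13 ⇒ p = 13/14, and the value is (-2)·(13/14) + 8 = 43/7.
For the keeper: with q = P(Near), equating Low's and High's payoffs gives −q + 7 = 13q − 5 ⇒ q = 6/7.

43/7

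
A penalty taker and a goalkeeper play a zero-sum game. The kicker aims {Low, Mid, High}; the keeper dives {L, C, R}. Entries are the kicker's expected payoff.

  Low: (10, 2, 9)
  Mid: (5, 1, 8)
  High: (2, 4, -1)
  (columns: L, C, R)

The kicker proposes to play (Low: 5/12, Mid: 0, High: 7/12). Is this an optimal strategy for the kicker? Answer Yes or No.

Yes

Against L this mix gives (5/12)·10 + (7/12)·2 = 16/3.
Against C this mix gives (5/12)·2 + (7/12)·4 = 19/6.
Against R this mix gives (5/12)·9 + (7/12)·(-1) = 19/6.
All of the keeper's active replies (C, R) yield 19/6, and no column does worse for the kicker. The mix makes the keeper indifferent and guarantees 19/6, so it is optimal.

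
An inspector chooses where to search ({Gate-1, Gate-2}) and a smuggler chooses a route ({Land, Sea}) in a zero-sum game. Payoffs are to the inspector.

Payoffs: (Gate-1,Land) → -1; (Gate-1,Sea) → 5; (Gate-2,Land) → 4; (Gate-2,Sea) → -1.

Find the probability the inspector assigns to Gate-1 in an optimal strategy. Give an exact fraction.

Row minima: Gate-1 → -1, Gate-2 → -1; maximin = -1.
Column maxima: Land → 4, Sea → 5; minimax = 4.
-1 ≠ 4, so there is no saddle point; optimal play is mixed.
Let the inspector play Gate-1 with probability p. Expected payoff against Land: (-1)p + 4(1−p) = −5p + 4; against Sea: 5p + (-1)(1−p) = 6p − 1.
Setting these equal: −5p + 4 = 6p − 1 ⇒ −11p = -5 ⇒ p = 5/11, and the value is (-5)·(5/11) + 4 = 19/11.
For the smuggler: with q = P(Land), equating Gate-1's and Gate-2's payoffs gives −6q + 5 = 5q − 1 ⇒ q = 6/11.

5/11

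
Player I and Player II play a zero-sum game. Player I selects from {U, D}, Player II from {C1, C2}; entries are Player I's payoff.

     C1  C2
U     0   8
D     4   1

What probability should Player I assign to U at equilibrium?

3/11

Row minima: U → 0, D → 1; maximin = 1.
Column maxima: C1 → 4, C2 → 8; minimax = 4.
1 ≠ 4, so there is no saddle point; optimal play is mixed.
Let Player I play U with probability p. Expected payoff against C1: 0p + 4(1−p) = −4p + 4; against C2: 8p + 1(1−p) = 7p + 1.
Setting these equal: −4p + 4 = 7p + 1 ⇒ −11p = -3 ⇒ p = 3/11, and the value is (-4)·(3/11) + 4 = 32/11.
For Player II: with q = P(C1), equating U's and D's payoffs gives −8q + 8 = 3q + 1 ⇒ q = 7/11.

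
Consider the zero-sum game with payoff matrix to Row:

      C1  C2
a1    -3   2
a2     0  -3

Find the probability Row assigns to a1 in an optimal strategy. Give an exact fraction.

Row minima: a1 → -3, a2 → -3; maximin = -3.
Column maxima: C1 → 0, C2 → 2; minimax = 0.
-3 ≠ 0, so there is no saddle point; optimal play is mixed.
Let Row play a1 with probability p. Expected payoff against C1: (-3)p + 0(1−p) = −3p; against C2: 2p + (-3)(1−p) = 5p − 3.
Setting these equal: −3p = 5p − 3 ⇒ −8p = -3 ⇒ p = 3/8, and the value is (-3)·(3/8) = -9/8.
For Column: with q = P(C1), equating a1's and a2's payoffs gives −5q + 2 = 3q − 3 ⇒ q = 5/8.

3/8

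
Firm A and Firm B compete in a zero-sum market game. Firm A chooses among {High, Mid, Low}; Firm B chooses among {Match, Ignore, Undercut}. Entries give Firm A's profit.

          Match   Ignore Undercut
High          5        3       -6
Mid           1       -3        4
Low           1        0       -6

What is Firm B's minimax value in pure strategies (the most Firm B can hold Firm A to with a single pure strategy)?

Column maxima: Match → 5, Ignore → 3, Undercut → 4.
The smallest of these is 3.

3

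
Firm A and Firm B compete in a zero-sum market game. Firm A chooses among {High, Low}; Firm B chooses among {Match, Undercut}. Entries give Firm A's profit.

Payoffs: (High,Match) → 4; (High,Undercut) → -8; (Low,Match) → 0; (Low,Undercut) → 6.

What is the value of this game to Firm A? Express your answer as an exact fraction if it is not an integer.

Row minima: High → -8, Low → 0; maximin = 0.
Column maxima: Match → 4, Undercut → 6; minimax = 4.
0 ≠ 4, so there is no saddle point; optimal play is mixed.
Let Firm A play High with probability p. Expected payoff against Match: 4p + 0(1−p) = 4p; against Undercut: (-8)p + 6(1−p) = −14p + 6.
Setting these equal: 4p = −14p + 6 ⇒ 18p = 6 ⇒ p = 1/3, and the value is (4)·(1/3) = 4/3.
For Firm B: with q = P(Match), equating High's and Low's payoffs gives 12q − 8 = −6q + 6 ⇒ q = 7/9.

4/3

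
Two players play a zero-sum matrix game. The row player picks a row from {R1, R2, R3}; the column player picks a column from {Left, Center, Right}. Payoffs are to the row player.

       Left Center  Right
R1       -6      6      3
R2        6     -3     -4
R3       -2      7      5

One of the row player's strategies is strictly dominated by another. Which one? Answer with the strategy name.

R3 gives a strictly higher payoff than R1 against every column: -2 > -6, 7 > 6, 5 > 3.
So R1 is strictly dominated and the row player never plays it.

R1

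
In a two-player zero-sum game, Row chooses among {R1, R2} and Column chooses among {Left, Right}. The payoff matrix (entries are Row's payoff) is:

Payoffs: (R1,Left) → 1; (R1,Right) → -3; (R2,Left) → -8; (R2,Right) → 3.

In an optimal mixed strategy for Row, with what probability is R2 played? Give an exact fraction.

4/15

Row minima: R1 → -3, R2 → -8; maximin = -3.
Column maxima: Left → 1, Right → 3; minimax = 1.
-3 ≠ 1, so there is no saddle point; optimal play is mixed.
Let Row play R1 with probability p. Expected payoff against Left: 1p + (-8)(1−p) = 9p − 8; against Right: (-3)p + 3(1−p) = −6p + 3.
Setting these equal: 9p − 8 = −6p + 3 ⇒ 15p = 11 ⇒ p = 11/15, and the value is (9)·(11/15) − 8 = -7/5.
For Column: with q = P(Left), equating R1's and R2's payoffs gives 4q − 3 = −11q + 3 ⇒ q = 2/5.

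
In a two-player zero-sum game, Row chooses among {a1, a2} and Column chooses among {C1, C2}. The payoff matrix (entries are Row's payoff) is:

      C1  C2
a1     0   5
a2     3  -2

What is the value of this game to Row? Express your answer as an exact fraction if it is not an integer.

Row minima: a1 → 0, a2 → -2; maximin = 0.
Column maxima: C1 → 3, C2 → 5; minimax = 3.
0 ≠ 3, so there is no saddle point; optimal play is mixed.
Let Row play a1 with probability p. Expected payoff against C1: 0p + 3(1−p) = −3p + 3; against C2: 5p + (-2)(1−p) = 7p − 2.
Setting these equal: −3p + 3 = 7p − 2 ⇒ −10p = -5 ⇒ p = 1/2, and the value is (-3)·(1/2) + 3 = 3/2.
For Column: with q = P(C1), equating a1's and a2's payoffs gives −5q + 5 = 5q − 2 ⇒ q = 7/10.

3/2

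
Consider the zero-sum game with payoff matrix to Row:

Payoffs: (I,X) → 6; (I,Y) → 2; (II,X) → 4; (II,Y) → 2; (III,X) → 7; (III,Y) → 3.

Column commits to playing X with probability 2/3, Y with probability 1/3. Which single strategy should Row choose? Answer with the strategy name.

III

Expected payoff of I: (2/3)·6 + (1/3)·2 = 14/3.
Expected payoff of II: (2/3)·4 + (1/3)·2 = 10/3.
Expected payoff of III: (2/3)·7 + (1/3)·3 = 17/3.
The largest is 17/3, so Row's best response is III.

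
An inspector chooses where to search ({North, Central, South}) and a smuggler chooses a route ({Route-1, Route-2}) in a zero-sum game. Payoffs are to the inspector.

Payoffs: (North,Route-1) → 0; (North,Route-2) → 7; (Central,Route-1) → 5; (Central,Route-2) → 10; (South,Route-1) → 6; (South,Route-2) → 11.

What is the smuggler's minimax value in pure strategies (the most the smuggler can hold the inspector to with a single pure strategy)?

6

Column maxima: Route-1 → 6, Route-2 → 11.
The smallest of these is 6.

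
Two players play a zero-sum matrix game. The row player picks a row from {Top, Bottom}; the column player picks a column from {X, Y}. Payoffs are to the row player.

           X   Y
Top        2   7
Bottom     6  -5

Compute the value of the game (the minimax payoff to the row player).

Row minima: Top → 2, Bottom → -5; maximin = 2.
Column maxima: X → 6, Y → 7; minimax = 6.
2 ≠ 6, so there is no saddle point; optimal play is mixed.
Let the row player play Top with probability p. Expected payoff against X: 2p + 6(1−p) = −4p + 6; against Y: 7p + (-5)(1−p) = 12p − 5.
Setting these equal: −4p + 6 = 12p − 5 ⇒ −16p = -11 ⇒ p = 11/16, and the value is (-4)·(11/16) + 6 = 13/4.
For the column player: with q = P(X), equating Top's and Bottom's payoffs gives −5q + 7 = 11q − 5 ⇒ q = 3/4.

13/4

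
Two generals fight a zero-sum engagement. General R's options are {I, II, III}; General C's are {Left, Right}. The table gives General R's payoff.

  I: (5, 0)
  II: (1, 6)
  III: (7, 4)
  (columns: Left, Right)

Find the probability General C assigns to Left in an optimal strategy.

1/4

Row minima: I → 0, II → 1, III → 4; maximin = 4.
Column maxima: Left → 7, Right → 6; minimax = 6.
4 ≠ 6, so there is no saddle point; optimal play is mixed.
I is strictly dominated by III, so General R never plays it.
On the remaining 2×2 (II, III vs Left, Right):
Let General R play II with probability p. Expected payoff against Left: 1p + 7(1−p) = −6p + 7; against Right: 6p + 4(1−p) = 2p + 4.
Setting these equal: −6p + 7 = 2p + 4 ⇒ −8p = -3 ⇒ p = 3/8, and the value is (-6)·(3/8) + 7 = 19/4.
For General C: with q = P(Left), equating II's and III's payoffs gives −5q + 6 = 3q + 4 ⇒ q = 1/4.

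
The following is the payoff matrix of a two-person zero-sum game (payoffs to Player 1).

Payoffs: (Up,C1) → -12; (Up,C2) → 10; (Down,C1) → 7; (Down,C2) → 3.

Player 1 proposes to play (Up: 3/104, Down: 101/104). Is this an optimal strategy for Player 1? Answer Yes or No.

Against C1 this mix gives (3/104)·(-12) + (101/104)·7 = 671/104.
Against C2 this mix gives (3/104)·10 + (101/104)·3 = 333/104.
Player 2 will play C2, holding Player 1 to 333/104. Shifting weight toward the row that does better against C2 would raise this floor (the equalizing mix achieves 53/13 against both C2 and C1), so the proposed strategy is not optimal.

No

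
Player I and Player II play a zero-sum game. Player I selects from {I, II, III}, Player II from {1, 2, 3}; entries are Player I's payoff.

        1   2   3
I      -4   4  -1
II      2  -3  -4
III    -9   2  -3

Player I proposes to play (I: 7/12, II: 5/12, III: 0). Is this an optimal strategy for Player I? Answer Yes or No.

Against 1 this mix gives (7/12)·(-4) + (5/12)·2 = -3/2.
Against 2 this mix gives (7/12)·4 + (5/12)·(-3) = 13/12.
Against 3 this mix gives (7/12)·(-1) + (5/12)·(-4) = -9/4.
Player II will play 3, holding Player I to -9/4. Shifting weight toward the row that does better against 3 would raise this floor (the equalizing mix achieves -2 against both 3 and 1), so the proposed strategy is not optimal.

No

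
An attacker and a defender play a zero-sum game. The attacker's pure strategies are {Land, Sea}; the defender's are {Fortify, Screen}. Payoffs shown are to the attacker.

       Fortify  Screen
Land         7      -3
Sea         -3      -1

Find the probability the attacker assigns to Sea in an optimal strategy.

5/6

Row minima: Land → -3, Sea → -3; maximin = -3.
Column maxima: Fortify → 7, Screen → -1; minimax = -1.
-3 ≠ -1, so there is no saddle point; optimal play is mixed.
Let the attacker play Land with probability p. Expected payoff against Fortify: 7p + (-3)(1−p) = 10p − 3; against Screen: (-3)p + (-1)(1−p) = −2p − 1.
Setting these equal: 10p − 3 = −2p − 1 ⇒ 12p = 2 ⇒ p = 1/6, and the value is (10)·(1/6) − 3 = -4/3.
For the defender: with q = P(Fortify), equating Land's and Sea's payoffs gives 10q − 3 = −2q − 1 ⇒ q = 1/6.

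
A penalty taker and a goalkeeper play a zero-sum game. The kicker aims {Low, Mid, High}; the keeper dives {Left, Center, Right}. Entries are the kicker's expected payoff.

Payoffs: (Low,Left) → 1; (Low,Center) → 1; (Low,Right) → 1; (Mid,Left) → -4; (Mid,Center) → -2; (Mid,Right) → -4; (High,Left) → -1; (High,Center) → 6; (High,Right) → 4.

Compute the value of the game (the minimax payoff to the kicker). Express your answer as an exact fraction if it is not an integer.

1

Row minima: Low → 1, Mid → -4, High → -1; maximin = 1.
Column maxima: Left → 1, Center → 6, Right → 4; minimax = 1.
Since maximin = minimax = 1, there is a saddle point and the value is 1.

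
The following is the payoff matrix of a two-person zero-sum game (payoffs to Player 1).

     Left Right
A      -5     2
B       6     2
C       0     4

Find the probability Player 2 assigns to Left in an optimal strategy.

Row minima: A → -5, B → 2, C → 0; maximin = 2.
Column maxima: Left → 6, Right → 4; minimax = 4.
2 ≠ 4, so there is no saddle point; optimal play is mixed.
A is strictly dominated by C, so Player 1 never plays it.
On the remaining 2×2 (B, C vs Left, Right):
Let Player 1 play B with probability p. Expected payoff against Left: 6p + 0(1−p) = 6p; against Right: 2p + 4(1−p) = −2p + 4.
Setting these equal: 6p = −2p + 4 ⇒ 8p = 4 ⇒ p = 1/2, and the value is (6)·(1/2) = 3.
For Player 2: with q = P(Left), equating B's and C's payoffs gives 4q + 2 = −4q + 4 ⇒ q = 1/4.

1/4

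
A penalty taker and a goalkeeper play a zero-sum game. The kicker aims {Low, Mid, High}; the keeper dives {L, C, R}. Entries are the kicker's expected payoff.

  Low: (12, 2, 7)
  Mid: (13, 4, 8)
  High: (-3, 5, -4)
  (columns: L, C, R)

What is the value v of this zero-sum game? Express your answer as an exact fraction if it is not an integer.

56/13

Row minima: Low → 2, Mid → 4, High → -4; maximin = 4.
Column maxima: L → 13, C → 5, R → 8; minimax = 5.
4 ≠ 5, so there is no saddle point; optimal play is mixed.
Low is strictly dominated by Mid, so the kicker never plays it.
L is strictly dominated by R (it gives the kicker strictly more in every row), so the keeper never plays it.
On the remaining 2×2 (Mid, High vs C, R):
Let the kicker play Mid with probability p. Expected payoff against C: 4p + 5(1−p) = −p + 5; against R: 8p + (-4)(1−p) = 12p − 4.
Setting these equal: −p + 5 = 12p − 4 ⇒ −13p = -9 ⇒ p = 9/13, and the value is (-1)·(9/13) + 5 = 56/13.
For the keeper: with q = P(C), equating Mid's and High's payoffs gives −4q + 8 = 9q − 4 ⇒ q = 12/13.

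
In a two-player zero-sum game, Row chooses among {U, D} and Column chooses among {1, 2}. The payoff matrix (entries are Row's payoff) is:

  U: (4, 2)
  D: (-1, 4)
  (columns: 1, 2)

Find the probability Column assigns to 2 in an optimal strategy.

5/7

Row minima: U → 2, D → -1; maximin = 2.
Column maxima: 1 → 4, 2 → 4; minimax = 4.
2 ≠ 4, so there is no saddle point; optimal play is mixed.
Let Row play U with probability p. Expected payoff against 1: 4p + (-1)(1−p) = 5p − 1; against 2: 2p + 4(1−p) = −2p + 4.
Setting these equal: 5p − 1 = −2p + 4 ⇒ 7p = 5 ⇒ p = 5/7, and the value is (5)·(5/7) − 1 = 18/7.
For Column: with q = P(1), equating U's and D's payoffs gives 2q + 2 = −5q + 4 ⇒ q = 2/7.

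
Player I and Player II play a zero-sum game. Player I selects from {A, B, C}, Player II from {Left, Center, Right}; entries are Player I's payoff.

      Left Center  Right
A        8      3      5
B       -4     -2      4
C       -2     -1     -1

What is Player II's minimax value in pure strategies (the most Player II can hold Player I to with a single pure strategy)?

Column maxima: Left → 8, Center → 3, Right → 5.
The smallest of these is 3.

3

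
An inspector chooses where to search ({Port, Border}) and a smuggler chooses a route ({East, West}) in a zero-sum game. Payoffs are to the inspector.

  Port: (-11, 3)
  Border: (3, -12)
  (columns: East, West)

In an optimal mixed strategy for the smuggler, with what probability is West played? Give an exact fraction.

Row minima: Port → -11, Border → -12; maximin = -11.
Column maxima: East → 3, West → 3; minimax = 3.
-11 ≠ 3, so there is no saddle point; optimal play is mixed.
Let the inspector play Port with probability p. Expected payoff against East: (-11)p + 3(1−p) = −14p + 3; against West: 3p + (-12)(1−p) = 15p − 12.
Setting these equal: −14p + 3 = 15p − 12 ⇒ −29p = -15 ⇒ p = 15/29, and the value is (-14)·(15/29) + 3 = -123/29.
For the smuggler: with q = P(East), equating Port's and Border's payoffs gives −14q + 3 = 15q − 12 ⇒ q = 15/29.

14/29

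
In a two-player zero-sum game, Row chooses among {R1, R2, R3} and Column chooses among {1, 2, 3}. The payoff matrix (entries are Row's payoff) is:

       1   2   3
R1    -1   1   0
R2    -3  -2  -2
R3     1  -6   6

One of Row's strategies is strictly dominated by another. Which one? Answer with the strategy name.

R1 gives a strictly higher payoff than R2 against every column: -1 > -3, 1 > -2, 0 > -2.
So R2 is strictly dominated and Row never plays it.

R2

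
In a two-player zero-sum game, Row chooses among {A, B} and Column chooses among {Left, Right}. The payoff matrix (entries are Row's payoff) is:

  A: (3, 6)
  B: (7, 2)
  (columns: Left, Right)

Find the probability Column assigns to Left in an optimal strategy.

Row minima: A → 3, B → 2; maximin = 3.
Column maxima: Left → 7, Right → 6; minimax = 6.
3 ≠ 6, so there is no saddle point; optimal play is mixed.
Let Row play A with probability p. Expected payoff against Left: 3p + 7(1−p) = −4p + 7; against Right: 6p + 2(1−p) = 4p + 2.
Setting these equal: −4p + 7 = 4p + 2 ⇒ −8p = -5 ⇒ p = 5/8, and the value is (-4)·(5/8) + 7 = 9/2.
For Column: with q = P(Left), equating A's and B's payoffs gives −3q + 6 = 5q + 2 ⇒ q = 1/2.

1/2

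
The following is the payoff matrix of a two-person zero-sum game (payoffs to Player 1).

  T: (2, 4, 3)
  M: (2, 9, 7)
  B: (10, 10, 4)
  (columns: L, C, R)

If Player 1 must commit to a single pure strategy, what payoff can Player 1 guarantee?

Row minima: T → 2, M → 2, B → 4.
The best of these is 4.

4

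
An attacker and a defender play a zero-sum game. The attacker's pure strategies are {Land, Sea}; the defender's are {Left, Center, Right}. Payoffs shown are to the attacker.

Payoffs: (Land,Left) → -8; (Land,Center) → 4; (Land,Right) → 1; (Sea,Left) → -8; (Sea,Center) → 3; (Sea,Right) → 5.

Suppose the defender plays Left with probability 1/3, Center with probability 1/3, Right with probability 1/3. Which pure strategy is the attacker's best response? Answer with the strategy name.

Expected payoff of Land: (1/3)·(-8) + (1/3)·4 + (1/3)·1 = -1.
Expected payoff of Sea: (1/3)·(-8) + (1/3)·3 + (1/3)·5 = 0.
The largest is 0, so the attacker's best response is Sea.

Sea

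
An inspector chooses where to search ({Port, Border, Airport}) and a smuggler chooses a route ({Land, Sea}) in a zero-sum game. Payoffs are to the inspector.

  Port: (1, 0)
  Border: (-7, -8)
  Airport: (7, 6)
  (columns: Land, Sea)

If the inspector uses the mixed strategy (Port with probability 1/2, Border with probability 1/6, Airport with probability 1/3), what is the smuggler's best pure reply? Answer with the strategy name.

Sea

If the smuggler plays Land, the inspector's expected payoff is (1/2)·1 + (1/6)·(-7) + (1/3)·7 = 5/3.
If the smuggler plays Sea, the inspector's expected payoff is (1/2)·0 + (1/6)·(-8) + (1/3)·6 = 2/3.
The smuggler minimizes the inspector's payoff; the smallest is 2/3, so the best response is Sea.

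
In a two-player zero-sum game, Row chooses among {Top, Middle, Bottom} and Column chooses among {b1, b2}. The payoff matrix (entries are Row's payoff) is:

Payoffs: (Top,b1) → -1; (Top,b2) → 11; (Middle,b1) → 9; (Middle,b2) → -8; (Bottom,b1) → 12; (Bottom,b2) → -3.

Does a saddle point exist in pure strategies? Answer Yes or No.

No

Row minima: Top → -1, Middle → -8, Bottom → -3; maximin = -1.
Column maxima: b1 → 12, b2 → 11; minimax = 11.
-1 ≠ 11, so no pure-strategy equilibrium exists.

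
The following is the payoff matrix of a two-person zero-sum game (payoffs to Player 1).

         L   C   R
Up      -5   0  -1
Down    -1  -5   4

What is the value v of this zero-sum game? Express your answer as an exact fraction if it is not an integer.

Row minima: Up → -5, Down → -5; maximin = -5.
Column maxima: L → -1, C → 0, R → 4; minimax = -1.
-5 ≠ -1, so there is no saddle point; optimal play is mixed.
R is strictly dominated by L (it gives Player 1 strictly more in every row), so Player 2 never plays it.
On the remaining 2×2 (Up, Down vs L, C):
Let Player 1 play Up with probability p. Expected payoff against L: (-5)p + (-1)(1−p) = −4p − 1; against C: 0p + (-5)(1−p) = 5p − 5.
Setting these equal: −4p − 1 = 5p − 5 ⇒ −9p = -4 ⇒ p = 4/9, and the value is (-4)·(4/9) − 1 = -25/9.
For Player 2: with q = P(L), equating Up's and Down's payoffs gives −5q = 4q − 5 ⇒ q = 5/9.

-25/9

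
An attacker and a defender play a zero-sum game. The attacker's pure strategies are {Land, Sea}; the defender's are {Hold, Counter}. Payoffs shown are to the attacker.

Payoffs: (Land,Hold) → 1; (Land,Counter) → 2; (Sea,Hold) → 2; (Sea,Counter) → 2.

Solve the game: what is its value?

Row minima: Land → 1, Sea → 2; maximin = 2.
Column maxima: Hold → 2, Counter → 2; minimax = 2.
Since maximin = minimax = 2, there is a saddle point and the value is 2.

2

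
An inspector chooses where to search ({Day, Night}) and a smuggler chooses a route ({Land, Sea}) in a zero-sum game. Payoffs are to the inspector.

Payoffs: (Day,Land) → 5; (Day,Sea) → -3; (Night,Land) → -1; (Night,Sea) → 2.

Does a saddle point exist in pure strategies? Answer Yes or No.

No

Row minima: Day → -3, Night → -1; maximin = -1.
Column maxima: Land → 5, Sea → 2; minimax = 2.
-1 ≠ 2, so no pure-strategy equilibrium exists.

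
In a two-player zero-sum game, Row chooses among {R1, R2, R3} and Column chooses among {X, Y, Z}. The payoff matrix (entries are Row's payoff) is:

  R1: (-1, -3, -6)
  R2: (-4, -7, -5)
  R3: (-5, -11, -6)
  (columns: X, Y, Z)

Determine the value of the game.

-27/5

Row minima: R1 → -6, R2 → -7, R3 → -11; maximin = -6.
Column maxima: X → -1, Y → -3, Z → -5; minimax = -5.
-6 ≠ -5, so there is no saddle point; optimal play is mixed.
R3 is strictly dominated by R2, so Row never plays it.
X is strictly dominated by Y (it gives Row strictly more in every row), so Column never plays it.
On the remaining 2×2 (R1, R2 vs Y, Z):
Let Row play R1 with probability p. Expected payoff against Y: (-3)p + (-7)(1−p) = 4p − 7; against Z: (-6)p + (-5)(1−p) = −p − 5.
Setting these equal: 4p − 7 = −p − 5 ⇒ 5p = 2 ⇒ p = 2/5, and the value is (4)·(2/5) − 7 = -27/5.
For Column: with q = P(Y), equating R1's and R2's payoffs gives 3q − 6 = −2q − 5 ⇒ q = 1/5.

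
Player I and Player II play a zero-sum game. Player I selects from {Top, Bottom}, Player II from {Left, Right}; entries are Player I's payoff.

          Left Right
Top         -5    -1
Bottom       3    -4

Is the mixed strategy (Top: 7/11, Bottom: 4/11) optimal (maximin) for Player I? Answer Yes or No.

Against Left this mix gives (7/11)·(-5) + (4/11)·3 = -23/11.
Against Right this mix gives (7/11)·(-1) + (4/11)·(-4) = -23/11.
All of Player II's active replies (Left, Right) yield -23/11, and no column does worse for Player I. The mix makes Player II indifferent and guarantees -23/11, so it is optimal.

Yes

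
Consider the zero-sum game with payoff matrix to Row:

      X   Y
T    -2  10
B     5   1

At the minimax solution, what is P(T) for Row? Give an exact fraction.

1/4

Row minima: T → -2, B → 1; maximin = 1.
Column maxima: X → 5, Y → 10; minimax = 5.
1 ≠ 5, so there is no saddle point; optimal play is mixed.
Let Row play T with probability p. Expected payoff against X: (-2)p + 5(1−p) = −7p + 5; against Y: 10p + 1(1−p) = 9p + 1.
Setting these equal: −7p + 5 = 9p + 1 ⇒ −16p = -4 ⇒ p = 1/4, and the value is (-7)·(1/4) + 5 = 13/4.
For Column: with q = P(X), equating T's and B's payoffs gives −12q + 10 = 4q + 1 ⇒ q = 9/16.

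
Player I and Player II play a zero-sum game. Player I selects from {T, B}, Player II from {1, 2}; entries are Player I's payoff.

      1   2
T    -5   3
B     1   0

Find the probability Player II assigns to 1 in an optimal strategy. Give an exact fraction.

1/3

Row minima: T → -5, B → 0; maximin = 0.
Column maxima: 1 → 1, 2 → 3; minimax = 1.
0 ≠ 1, so there is no saddle point; optimal play is mixed.
Let Player I play T with probability p. Expected payoff against 1: (-5)p + 1(1−p) = −6p + 1; against 2: 3p + 0(1−p) = 3p.
Setting these equal: −6p + 1 = 3p ⇒ −9p = -1 ⇒ p = 1/9, and the value is (-6)·(1/9) + 1 = 1/3.
For Player II: with q = P(1), equating T's and B's payoffs gives −8q + 3 = q ⇒ q = 1/3.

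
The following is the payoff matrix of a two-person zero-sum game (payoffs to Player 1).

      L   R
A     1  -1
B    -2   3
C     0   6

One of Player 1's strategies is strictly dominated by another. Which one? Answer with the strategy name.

B

C gives a strictly higher payoff than B against every column: 0 > -2, 6 > 3.
So B is strictly dominated and Player 1 never plays it.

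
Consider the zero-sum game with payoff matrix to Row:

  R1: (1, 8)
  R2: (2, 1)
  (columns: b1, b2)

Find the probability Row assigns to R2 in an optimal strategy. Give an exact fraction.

Row minima: R1 → 1, R2 → 1; maximin = 1.
Column maxima: b1 → 2, b2 → 8; minimax = 2.
1 ≠ 2, so there is no saddle point; optimal play is mixed.
Let Row play R1 with probability p. Expected payoff against b1: 1p + 2(1−p) = −p + 2; against b2: 8p + 1(1−p) = 7p + 1.
Setting these equal: −p + 2 = 7p + 1 ⇒ −8p = -1 ⇒ p = 1/8, and the value is (-1)·(1/8) + 2 = 15/8.
For Column: with q = P(b1), equating R1's and R2's payoffs gives −7q + 8 = q + 1 ⇒ q = 7/8.

7/8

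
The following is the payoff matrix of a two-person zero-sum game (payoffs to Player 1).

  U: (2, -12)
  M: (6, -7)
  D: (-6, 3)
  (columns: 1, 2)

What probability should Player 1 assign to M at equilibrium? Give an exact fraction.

Row minima: U → -12, M → -7, D → -6; maximin = -6.
Column maxima: 1 → 6, 2 → 3; minimax = 3.
-6 ≠ 3, so there is no saddle point; optimal play is mixed.
U is strictly dominated by M, so Player 1 never plays it.
On the remaining 2×2 (M, D vs 1, 2):
Let Player 1 play M with probability p. Expected payoff against 1: 6p + (-6)(1−p) = 12p − 6; against 2: (-7)p + 3(1−p) = −10p + 3.
Setting these equal: 12p − 6 = −10p + 3 ⇒ 22p = 9 ⇒ p = 9/22, and the value is (12)·(9/22) − 6 = -12/11.
For Player 2: with q = P(1), equating M's and D's payoffs gives 13q − 7 = −9q + 3 ⇒ q = 5/11.

9/22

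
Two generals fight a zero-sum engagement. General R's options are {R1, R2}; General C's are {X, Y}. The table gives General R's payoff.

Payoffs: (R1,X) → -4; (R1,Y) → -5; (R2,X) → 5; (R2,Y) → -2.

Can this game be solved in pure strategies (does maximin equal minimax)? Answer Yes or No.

Row minima: R1 → -5, R2 → -2; maximin = -2.
Column maxima: X → 5, Y → -2; minimax = -2.
maximin = minimax = -2, so a saddle point exists.

Yes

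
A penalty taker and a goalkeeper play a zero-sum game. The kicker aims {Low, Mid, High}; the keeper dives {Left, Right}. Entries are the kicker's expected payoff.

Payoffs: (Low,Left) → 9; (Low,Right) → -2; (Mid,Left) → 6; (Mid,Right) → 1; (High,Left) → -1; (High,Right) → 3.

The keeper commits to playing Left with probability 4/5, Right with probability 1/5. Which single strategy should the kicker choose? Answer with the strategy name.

Low

Expected payoff of Low: (4/5)·9 + (1/5)·(-2) = 34/5.
Expected payoff of Mid: (4/5)·6 + (1/5)·1 = 5.
Expected payoff of High: (4/5)·(-1) + (1/5)·3 = -1/5.
The largest is 34/5, so the kicker's best response is Low.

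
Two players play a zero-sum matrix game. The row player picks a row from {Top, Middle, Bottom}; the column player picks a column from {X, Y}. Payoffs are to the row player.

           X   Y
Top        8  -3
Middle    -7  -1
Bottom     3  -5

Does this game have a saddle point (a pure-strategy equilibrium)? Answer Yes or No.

Row minima: Top → -3, Middle → -7, Bottom → -5; maximin = -3.
Column maxima: X → 8, Y → -1; minimax = -1.
-3 ≠ -1, so no pure-strategy equilibrium exists.

No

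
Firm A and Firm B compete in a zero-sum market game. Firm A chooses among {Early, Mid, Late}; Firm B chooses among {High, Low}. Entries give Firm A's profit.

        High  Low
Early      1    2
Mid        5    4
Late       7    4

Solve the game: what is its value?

Row minima: Early → 1, Mid → 4, Late → 4; maximin = 4.
Column maxima: High → 7, Low → 4; minimax = 4.
Since maximin = minimax = 4, there is a saddle point and the value is 4.

4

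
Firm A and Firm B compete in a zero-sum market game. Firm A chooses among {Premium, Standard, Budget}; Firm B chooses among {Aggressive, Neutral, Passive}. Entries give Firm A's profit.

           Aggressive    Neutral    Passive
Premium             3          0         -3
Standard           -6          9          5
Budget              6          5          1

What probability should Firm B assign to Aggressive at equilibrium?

1/4

Row minima: Premium → -3, Standard → -6, Budget → 1; maximin = 1.
Column maxima: Aggressive → 6, Neutral → 9, Passive → 5; minimax = 5.
1 ≠ 5, so there is no saddle point; optimal play is mixed.
Premium is strictly dominated by Budget, so Firm A never plays it.
Neutral is strictly dominated by Passive (it gives Firm A strictly more in every row), so Firm B never plays it.
On the remaining 2×2 (Standard, Budget vs Aggressive, Passive):
Let Firm A play Standard with probability p. Expected payoff against Aggressive: (-6)p + 6(1−p) = −12p + 6; against Passive: 5p + 1(1−p) = 4p + 1.
Setting these equal: −12p + 6 = 4p + 1 ⇒ −16p = -5 ⇒ p = 5/16, and the value is (-12)·(5/16) + 6 = 9/4.
For Firm B: with q = P(Aggressive), equating Standard's and Budget's payoffs gives −11q + 5 = 5q + 1 ⇒ q = 1/4.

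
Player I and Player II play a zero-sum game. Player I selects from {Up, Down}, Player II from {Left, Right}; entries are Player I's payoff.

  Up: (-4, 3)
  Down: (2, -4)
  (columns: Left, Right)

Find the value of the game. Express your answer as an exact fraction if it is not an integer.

Row minima: Up → -4, Down → -4; maximin = -4.
Column maxima: Left → 2, Right → 3; minimax = 2.
-4 ≠ 2, so there is no saddle point; optimal play is mixed.
Let Player I play Up with probability p. Expected payoff against Left: (-4)p + 2(1−p) = −6p + 2; against Right: 3p + (-4)(1−p) = 7p − 4.
Setting these equal: −6p + 2 = 7p − 4 ⇒ −13p = -6 ⇒ p = 6/13, and the value is (-6)·(6/13) + 2 = -10/13.
For Player II: with q = P(Left), equating Up's and Down's payoffs gives −7q + 3 = 6q − 4 ⇒ q = 7/13.

-10/13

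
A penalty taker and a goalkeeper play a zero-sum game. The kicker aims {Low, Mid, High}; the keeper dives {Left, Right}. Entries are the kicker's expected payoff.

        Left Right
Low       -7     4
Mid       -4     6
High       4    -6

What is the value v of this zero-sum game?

0

Row minima: Low → -7, Mid → -4, High → -6; maximin = -4.
Column maxima: Left → 4, Right → 6; minimax = 4.
-4 ≠ 4, so there is no saddle point; optimal play is mixed.
Low is strictly dominated by Mid, so the kicker never plays it.
On the remaining 2×2 (Mid, High vs Left, Right):
Let the kicker play Mid with probability p. Expected payoff against Left: (-4)p + 4(1−p) = −8p + 4; against Right: 6p + (-6)(1−p) = 12p − 6.
Setting these equal: −8p + 4 = 12p − 6 ⇒ −20p = -10 ⇒ p = 1/2, and the value is (-8)·(1/2) + 4 = 0.
For the keeper: with q = P(Left), equating Mid's and High's payoffs gives −10q + 6 = 10q − 6 ⇒ q = 3/5.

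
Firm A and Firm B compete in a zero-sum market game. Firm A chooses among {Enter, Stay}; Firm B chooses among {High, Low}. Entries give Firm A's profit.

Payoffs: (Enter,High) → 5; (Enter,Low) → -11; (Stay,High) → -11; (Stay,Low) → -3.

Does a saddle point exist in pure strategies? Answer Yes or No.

No

Row minima: Enter → -11, Stay → -11; maximin = -11.
Column maxima: High → 5, Low → -3; minimax = -3.
-11 ≠ -3, so no pure-strategy equilibrium exists.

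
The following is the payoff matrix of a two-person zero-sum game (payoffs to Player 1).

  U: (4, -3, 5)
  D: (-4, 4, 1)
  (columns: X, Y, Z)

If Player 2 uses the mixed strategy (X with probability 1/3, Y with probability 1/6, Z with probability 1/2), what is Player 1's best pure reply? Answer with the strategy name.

U

Expected payoff of U: (1/3)·4 + (1/6)·(-3) + (1/2)·5 = 10/3.
Expected payoff of D: (1/3)·(-4) + (1/6)·4 + (1/2)·1 = -1/6.
The largest is 10/3, so Player 1's best response is U.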